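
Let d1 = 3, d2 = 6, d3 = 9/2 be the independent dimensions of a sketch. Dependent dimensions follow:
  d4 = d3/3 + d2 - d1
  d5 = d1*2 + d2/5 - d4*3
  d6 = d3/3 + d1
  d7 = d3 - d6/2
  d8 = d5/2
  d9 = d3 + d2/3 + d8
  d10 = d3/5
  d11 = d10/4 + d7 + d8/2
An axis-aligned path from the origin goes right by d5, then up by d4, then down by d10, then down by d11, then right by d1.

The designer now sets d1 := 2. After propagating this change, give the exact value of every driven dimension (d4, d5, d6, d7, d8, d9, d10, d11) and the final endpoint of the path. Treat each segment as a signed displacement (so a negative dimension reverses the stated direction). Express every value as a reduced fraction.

d4 = 11/2
d5 = -113/10
d6 = 7/2
d7 = 11/4
d8 = -113/20
d9 = 17/20
d10 = 9/10
d11 = 3/20
endpoint = (-93/10, 89/20)

Apply edit: d1 := 2
  d4 = d3/3 + d2 - d1 = 11/2
  d5 = d1*2 + d2/5 - d4*3 = -113/10
  d6 = d3/3 + d1 = 7/2
  d7 = d3 - d6/2 = 11/4
  d8 = d5/2 = -113/20
  d9 = d3 + d2/3 + d8 = 17/20
  d10 = d3/5 = 9/10
  d11 = d10/4 + d7 + d8/2 = 3/20
Walk from origin (0, 0):
  seg 1: right by d5 = -113/10 → (-113/10, 0)
  seg 2: up by d4 = 11/2 → (-113/10, 11/2)
  seg 3: down by d10 = 9/10 → (-113/10, 23/5)
  seg 4: down by d11 = 3/20 → (-113/10, 89/20)
  seg 5: right by d1 = 2 → (-93/10, 89/20)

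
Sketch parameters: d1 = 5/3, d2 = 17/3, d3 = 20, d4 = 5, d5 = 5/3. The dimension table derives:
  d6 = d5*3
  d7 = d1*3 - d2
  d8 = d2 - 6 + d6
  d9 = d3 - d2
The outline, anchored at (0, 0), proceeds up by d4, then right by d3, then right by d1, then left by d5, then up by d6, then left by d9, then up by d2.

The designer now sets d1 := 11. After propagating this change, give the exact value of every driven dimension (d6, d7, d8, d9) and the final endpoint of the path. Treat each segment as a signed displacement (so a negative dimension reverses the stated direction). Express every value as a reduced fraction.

d6 = 5
d7 = 82/3
d8 = 14/3
d9 = 43/3
endpoint = (15, 47/3)

Apply edit: d1 := 11
  d6 = d5*3 = 5
  d7 = d1*3 - d2 = 82/3
  d8 = d2 - 6 + d6 = 14/3
  d9 = d3 - d2 = 43/3
Walk from origin (0, 0):
  seg 1: up by d4 = 5 → (0, 5)
  seg 2: right by d3 = 20 → (20, 5)
  seg 3: right by d1 = 11 → (31, 5)
  seg 4: left by d5 = 5/3 → (88/3, 5)
  seg 5: up by d6 = 5 → (88/3, 10)
  seg 6: left by d9 = 43/3 → (15, 10)
  seg 7: up by d2 = 17/3 → (15, 47/3)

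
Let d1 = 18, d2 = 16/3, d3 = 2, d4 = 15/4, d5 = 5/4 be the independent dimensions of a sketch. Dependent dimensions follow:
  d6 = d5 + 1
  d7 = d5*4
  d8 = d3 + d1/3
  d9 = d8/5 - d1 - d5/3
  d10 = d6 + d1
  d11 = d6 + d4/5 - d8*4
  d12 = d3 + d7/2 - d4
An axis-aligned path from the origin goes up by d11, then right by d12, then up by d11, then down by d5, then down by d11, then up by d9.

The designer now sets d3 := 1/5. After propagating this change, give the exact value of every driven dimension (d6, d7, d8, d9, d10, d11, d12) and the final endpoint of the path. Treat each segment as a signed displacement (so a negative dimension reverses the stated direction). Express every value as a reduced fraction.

Apply edit: d3 := 1/5
  d6 = d5 + 1 = 9/4
  d7 = d5*4 = 5
  d8 = d3 + d1/3 = 31/5
  d9 = d8/5 - d1 - d5/3 = -5153/300
  d10 = d6 + d1 = 81/4
  d11 = d6 + d4/5 - d8*4 = -109/5
  d12 = d3 + d7/2 - d4 = -21/20
Walk from origin (0, 0):
  seg 1: up by d11 = -109/5 → (0, -109/5)
  seg 2: right by d12 = -21/20 → (-21/20, -109/5)
  seg 3: up by d11 = -109/5 → (-21/20, -218/5)
  seg 4: down by d5 = 5/4 → (-21/20, -897/20)
  seg 5: down by d11 = -109/5 → (-21/20, -461/20)
  seg 6: up by d9 = -5153/300 → (-21/20, -3017/75)

d6 = 9/4
d7 = 5
d8 = 31/5
d9 = -5153/300
d10 = 81/4
d11 = -109/5
d12 = -21/20
endpoint = (-21/20, -3017/75)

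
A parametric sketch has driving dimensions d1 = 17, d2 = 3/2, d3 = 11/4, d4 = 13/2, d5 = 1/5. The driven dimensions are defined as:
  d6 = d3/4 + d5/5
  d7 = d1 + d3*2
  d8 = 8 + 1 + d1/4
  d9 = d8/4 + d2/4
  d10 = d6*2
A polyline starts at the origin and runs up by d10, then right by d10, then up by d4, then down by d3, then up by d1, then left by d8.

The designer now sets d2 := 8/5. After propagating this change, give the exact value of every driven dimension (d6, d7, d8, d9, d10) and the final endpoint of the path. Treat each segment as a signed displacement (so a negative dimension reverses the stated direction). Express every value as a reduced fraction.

d6 = 291/400
d7 = 45/2
d8 = 53/4
d9 = 297/80
d10 = 291/200
endpoint = (-2359/200, 4441/200)

Apply edit: d2 := 8/5
  d6 = d3/4 + d5/5 = 291/400
  d7 = d1 + d3*2 = 45/2
  d8 = 8 + 1 + d1/4 = 53/4
  d9 = d8/4 + d2/4 = 297/80
  d10 = d6*2 = 291/200
Walk from origin (0, 0):
  seg 1: up by d10 = 291/200 → (0, 291/200)
  seg 2: right by d10 = 291/200 → (291/200, 291/200)
  seg 3: up by d4 = 13/2 → (291/200, 1591/200)
  seg 4: down by d3 = 11/4 → (291/200, 1041/200)
  seg 5: up by d1 = 17 → (291/200, 4441/200)
  seg 6: left by d8 = 53/4 → (-2359/200, 4441/200)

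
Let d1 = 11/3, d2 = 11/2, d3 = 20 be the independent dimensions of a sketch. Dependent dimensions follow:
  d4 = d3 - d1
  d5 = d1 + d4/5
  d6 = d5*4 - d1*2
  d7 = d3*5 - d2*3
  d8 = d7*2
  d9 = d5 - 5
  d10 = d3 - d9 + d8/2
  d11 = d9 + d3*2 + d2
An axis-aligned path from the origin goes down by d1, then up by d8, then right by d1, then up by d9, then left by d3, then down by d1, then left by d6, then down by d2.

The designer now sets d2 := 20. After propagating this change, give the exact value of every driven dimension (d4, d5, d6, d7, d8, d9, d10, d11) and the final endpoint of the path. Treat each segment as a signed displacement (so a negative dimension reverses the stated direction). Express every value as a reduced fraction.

Apply edit: d2 := 20
  d4 = d3 - d1 = 49/3
  d5 = d1 + d4/5 = 104/15
  d6 = d5*4 - d1*2 = 102/5
  d7 = d3*5 - d2*3 = 40
  d8 = d7*2 = 80
  d9 = d5 - 5 = 29/15
  d10 = d3 - d9 + d8/2 = 871/15
  d11 = d9 + d3*2 + d2 = 929/15
Walk from origin (0, 0):
  seg 1: down by d1 = 11/3 → (0, -11/3)
  seg 2: up by d8 = 80 → (0, 229/3)
  seg 3: right by d1 = 11/3 → (11/3, 229/3)
  seg 4: up by d9 = 29/15 → (11/3, 1174/15)
  seg 5: left by d3 = 20 → (-49/3, 1174/15)
  seg 6: down by d1 = 11/3 → (-49/3, 373/5)
  seg 7: left by d6 = 102/5 → (-551/15, 373/5)
  seg 8: down by d2 = 20 → (-551/15, 273/5)

d4 = 49/3
d5 = 104/15
d6 = 102/5
d7 = 40
d8 = 80
d9 = 29/15
d10 = 871/15
d11 = 929/15
endpoint = (-551/15, 273/5)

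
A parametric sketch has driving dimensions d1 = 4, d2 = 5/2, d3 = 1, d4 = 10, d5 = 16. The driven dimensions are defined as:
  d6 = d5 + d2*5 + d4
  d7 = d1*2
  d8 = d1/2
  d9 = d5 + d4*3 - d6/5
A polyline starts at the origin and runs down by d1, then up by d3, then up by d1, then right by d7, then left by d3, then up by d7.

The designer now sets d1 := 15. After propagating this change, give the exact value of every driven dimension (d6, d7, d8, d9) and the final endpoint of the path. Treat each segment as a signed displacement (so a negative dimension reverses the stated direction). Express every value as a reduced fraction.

Apply edit: d1 := 15
  d6 = d5 + d2*5 + d4 = 77/2
  d7 = d1*2 = 30
  d8 = d1/2 = 15/2
  d9 = d5 + d4*3 - d6/5 = 383/10
Walk from origin (0, 0):
  seg 1: down by d1 = 15 → (0, -15)
  seg 2: up by d3 = 1 → (0, -14)
  seg 3: up by d1 = 15 → (0, 1)
  seg 4: right by d7 = 30 → (30, 1)
  seg 5: left by d3 = 1 → (29, 1)
  seg 6: up by d7 = 30 → (29, 31)

d6 = 77/2
d7 = 30
d8 = 15/2
d9 = 383/10
endpoint = (29, 31)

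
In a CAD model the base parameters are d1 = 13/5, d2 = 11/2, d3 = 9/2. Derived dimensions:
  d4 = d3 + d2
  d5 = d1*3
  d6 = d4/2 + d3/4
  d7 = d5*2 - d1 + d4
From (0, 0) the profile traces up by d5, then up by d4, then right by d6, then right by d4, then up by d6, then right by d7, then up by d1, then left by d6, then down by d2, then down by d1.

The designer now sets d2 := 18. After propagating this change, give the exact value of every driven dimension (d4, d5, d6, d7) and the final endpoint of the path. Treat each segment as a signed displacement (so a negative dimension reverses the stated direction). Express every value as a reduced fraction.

Apply edit: d2 := 18
  d4 = d3 + d2 = 45/2
  d5 = d1*3 = 39/5
  d6 = d4/2 + d3/4 = 99/8
  d7 = d5*2 - d1 + d4 = 71/2
Walk from origin (0, 0):
  seg 1: up by d5 = 39/5 → (0, 39/5)
  seg 2: up by d4 = 45/2 → (0, 303/10)
  seg 3: right by d6 = 99/8 → (99/8, 303/10)
  seg 4: right by d4 = 45/2 → (279/8, 303/10)
  seg 5: up by d6 = 99/8 → (279/8, 1707/40)
  seg 6: right by d7 = 71/2 → (563/8, 1707/40)
  seg 7: up by d1 = 13/5 → (563/8, 1811/40)
  seg 8: left by d6 = 99/8 → (58, 1811/40)
  seg 9: down by d2 = 18 → (58, 1091/40)
  seg 10: down by d1 = 13/5 → (58, 987/40)

d4 = 45/2
d5 = 39/5
d6 = 99/8
d7 = 71/2
endpoint = (58, 987/40)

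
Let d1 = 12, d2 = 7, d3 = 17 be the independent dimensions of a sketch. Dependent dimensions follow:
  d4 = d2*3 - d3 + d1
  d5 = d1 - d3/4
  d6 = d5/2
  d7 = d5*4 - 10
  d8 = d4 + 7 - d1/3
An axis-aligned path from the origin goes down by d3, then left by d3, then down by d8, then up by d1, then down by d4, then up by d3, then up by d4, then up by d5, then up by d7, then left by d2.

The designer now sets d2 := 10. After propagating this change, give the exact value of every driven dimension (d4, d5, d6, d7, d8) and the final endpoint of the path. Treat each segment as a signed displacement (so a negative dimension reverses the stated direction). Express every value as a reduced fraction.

d4 = 25
d5 = 31/4
d6 = 31/8
d7 = 21
d8 = 28
endpoint = (-27, 51/4)

Apply edit: d2 := 10
  d4 = d2*3 - d3 + d1 = 25
  d5 = d1 - d3/4 = 31/4
  d6 = d5/2 = 31/8
  d7 = d5*4 - 10 = 21
  d8 = d4 + 7 - d1/3 = 28
Walk from origin (0, 0):
  seg 1: down by d3 = 17 → (0, -17)
  seg 2: left by d3 = 17 → (-17, -17)
  seg 3: down by d8 = 28 → (-17, -45)
  seg 4: up by d1 = 12 → (-17, -33)
  seg 5: down by d4 = 25 → (-17, -58)
  seg 6: up by d3 = 17 → (-17, -41)
  seg 7: up by d4 = 25 → (-17, -16)
  seg 8: up by d5 = 31/4 → (-17, -33/4)
  seg 9: up by d7 = 21 → (-17, 51/4)
  seg 10: left by d2 = 10 → (-27, 51/4)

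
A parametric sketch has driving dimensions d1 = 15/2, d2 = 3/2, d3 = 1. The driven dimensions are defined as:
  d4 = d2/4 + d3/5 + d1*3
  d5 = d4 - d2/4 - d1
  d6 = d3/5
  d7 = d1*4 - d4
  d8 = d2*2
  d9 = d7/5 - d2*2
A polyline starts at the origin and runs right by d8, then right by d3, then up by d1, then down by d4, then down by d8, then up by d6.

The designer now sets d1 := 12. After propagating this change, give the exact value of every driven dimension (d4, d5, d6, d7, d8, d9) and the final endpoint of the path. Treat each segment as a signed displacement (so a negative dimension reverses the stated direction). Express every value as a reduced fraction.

Apply edit: d1 := 12
  d4 = d2/4 + d3/5 + d1*3 = 1463/40
  d5 = d4 - d2/4 - d1 = 121/5
  d6 = d3/5 = 1/5
  d7 = d1*4 - d4 = 457/40
  d8 = d2*2 = 3
  d9 = d7/5 - d2*2 = -143/200
Walk from origin (0, 0):
  seg 1: right by d8 = 3 → (3, 0)
  seg 2: right by d3 = 1 → (4, 0)
  seg 3: up by d1 = 12 → (4, 12)
  seg 4: down by d4 = 1463/40 → (4, -983/40)
  seg 5: down by d8 = 3 → (4, -1103/40)
  seg 6: up by d6 = 1/5 → (4, -219/8)

d4 = 1463/40
d5 = 121/5
d6 = 1/5
d7 = 457/40
d8 = 3
d9 = -143/200
endpoint = (4, -219/8)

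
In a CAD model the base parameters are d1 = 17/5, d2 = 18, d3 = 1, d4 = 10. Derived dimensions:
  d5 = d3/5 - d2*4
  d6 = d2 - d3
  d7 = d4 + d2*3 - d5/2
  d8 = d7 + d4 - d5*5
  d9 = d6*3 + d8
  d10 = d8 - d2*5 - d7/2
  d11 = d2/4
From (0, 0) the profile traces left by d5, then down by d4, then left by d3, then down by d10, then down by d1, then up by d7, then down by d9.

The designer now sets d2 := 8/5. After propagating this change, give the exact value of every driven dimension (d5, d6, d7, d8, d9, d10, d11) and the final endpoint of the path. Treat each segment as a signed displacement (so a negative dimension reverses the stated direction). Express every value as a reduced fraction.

d5 = -31/5
d6 = 3/5
d7 = 179/10
d8 = 589/10
d9 = 607/10
d10 = 839/20
d11 = 2/5
endpoint = (26/5, -1963/20)

Apply edit: d2 := 8/5
  d5 = d3/5 - d2*4 = -31/5
  d6 = d2 - d3 = 3/5
  d7 = d4 + d2*3 - d5/2 = 179/10
  d8 = d7 + d4 - d5*5 = 589/10
  d9 = d6*3 + d8 = 607/10
  d10 = d8 - d2*5 - d7/2 = 839/20
  d11 = d2/4 = 2/5
Walk from origin (0, 0):
  seg 1: left by d5 = -31/5 → (31/5, 0)
  seg 2: down by d4 = 10 → (31/5, -10)
  seg 3: left by d3 = 1 → (26/5, -10)
  seg 4: down by d10 = 839/20 → (26/5, -1039/20)
  seg 5: down by d1 = 17/5 → (26/5, -1107/20)
  seg 6: up by d7 = 179/10 → (26/5, -749/20)
  seg 7: down by d9 = 607/10 → (26/5, -1963/20)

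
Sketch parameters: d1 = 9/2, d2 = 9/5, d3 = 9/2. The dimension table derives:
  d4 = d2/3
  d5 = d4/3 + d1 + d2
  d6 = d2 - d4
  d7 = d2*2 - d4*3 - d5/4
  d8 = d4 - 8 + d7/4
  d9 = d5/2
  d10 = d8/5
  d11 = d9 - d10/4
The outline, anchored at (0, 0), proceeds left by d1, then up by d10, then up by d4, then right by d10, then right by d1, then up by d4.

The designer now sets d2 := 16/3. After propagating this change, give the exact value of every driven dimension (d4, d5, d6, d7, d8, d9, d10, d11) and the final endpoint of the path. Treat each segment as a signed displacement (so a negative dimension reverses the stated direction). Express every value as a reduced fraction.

Apply edit: d2 := 16/3
  d4 = d2/3 = 16/9
  d5 = d4/3 + d1 + d2 = 563/54
  d6 = d2 - d4 = 32/9
  d7 = d2*2 - d4*3 - d5/4 = 589/216
  d8 = d4 - 8 + d7/4 = -4787/864
  d9 = d5/2 = 563/108
  d10 = d8/5 = -4787/4320
  d11 = d9 - d10/4 = 94867/17280
Walk from origin (0, 0):
  seg 1: left by d1 = 9/2 → (-9/2, 0)
  seg 2: up by d10 = -4787/4320 → (-9/2, -4787/4320)
  seg 3: up by d4 = 16/9 → (-9/2, 2893/4320)
  seg 4: right by d10 = -4787/4320 → (-24227/4320, 2893/4320)
  seg 5: right by d1 = 9/2 → (-4787/4320, 2893/4320)
  seg 6: up by d4 = 16/9 → (-4787/4320, 10573/4320)

d4 = 16/9
d5 = 563/54
d6 = 32/9
d7 = 589/216
d8 = -4787/864
d9 = 563/108
d10 = -4787/4320
d11 = 94867/17280
endpoint = (-4787/4320, 10573/4320)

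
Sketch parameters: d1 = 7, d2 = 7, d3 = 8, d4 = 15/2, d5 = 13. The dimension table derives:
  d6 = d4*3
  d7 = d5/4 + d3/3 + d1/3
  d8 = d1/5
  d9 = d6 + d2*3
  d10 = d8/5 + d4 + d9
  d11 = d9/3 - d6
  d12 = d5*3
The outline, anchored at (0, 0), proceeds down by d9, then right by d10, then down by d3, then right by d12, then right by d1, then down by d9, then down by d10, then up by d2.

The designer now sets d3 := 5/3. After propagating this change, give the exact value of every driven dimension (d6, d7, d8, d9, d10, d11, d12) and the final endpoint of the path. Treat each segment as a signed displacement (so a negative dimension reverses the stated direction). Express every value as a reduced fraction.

d6 = 45/2
d7 = 221/36
d8 = 7/5
d9 = 87/2
d10 = 1282/25
d11 = -8
d12 = 39
endpoint = (2432/25, -9971/75)

Apply edit: d3 := 5/3
  d6 = d4*3 = 45/2
  d7 = d5/4 + d3/3 + d1/3 = 221/36
  d8 = d1/5 = 7/5
  d9 = d6 + d2*3 = 87/2
  d10 = d8/5 + d4 + d9 = 1282/25
  d11 = d9/3 - d6 = -8
  d12 = d5*3 = 39
Walk from origin (0, 0):
  seg 1: down by d9 = 87/2 → (0, -87/2)
  seg 2: right by d10 = 1282/25 → (1282/25, -87/2)
  seg 3: down by d3 = 5/3 → (1282/25, -271/6)
  seg 4: right by d12 = 39 → (2257/25, -271/6)
  seg 5: right by d1 = 7 → (2432/25, -271/6)
  seg 6: down by d9 = 87/2 → (2432/25, -266/3)
  seg 7: down by d10 = 1282/25 → (2432/25, -10496/75)
  seg 8: up by d2 = 7 → (2432/25, -9971/75)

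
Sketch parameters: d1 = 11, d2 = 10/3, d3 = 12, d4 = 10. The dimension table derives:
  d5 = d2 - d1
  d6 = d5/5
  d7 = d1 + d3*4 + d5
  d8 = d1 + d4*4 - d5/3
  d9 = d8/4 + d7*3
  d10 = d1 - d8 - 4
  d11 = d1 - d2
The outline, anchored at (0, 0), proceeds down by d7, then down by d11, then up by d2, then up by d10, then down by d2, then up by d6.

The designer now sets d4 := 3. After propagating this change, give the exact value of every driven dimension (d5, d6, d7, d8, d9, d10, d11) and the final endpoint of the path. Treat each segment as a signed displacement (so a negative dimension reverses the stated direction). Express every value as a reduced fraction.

d5 = -23/3
d6 = -23/15
d7 = 154/3
d8 = 230/9
d9 = 2887/18
d10 = -167/9
d11 = 23/3
endpoint = (0, -3559/45)

Apply edit: d4 := 3
  d5 = d2 - d1 = -23/3
  d6 = d5/5 = -23/15
  d7 = d1 + d3*4 + d5 = 154/3
  d8 = d1 + d4*4 - d5/3 = 230/9
  d9 = d8/4 + d7*3 = 2887/18
  d10 = d1 - d8 - 4 = -167/9
  d11 = d1 - d2 = 23/3
Walk from origin (0, 0):
  seg 1: down by d7 = 154/3 → (0, -154/3)
  seg 2: down by d11 = 23/3 → (0, -59)
  seg 3: up by d2 = 10/3 → (0, -167/3)
  seg 4: up by d10 = -167/9 → (0, -668/9)
  seg 5: down by d2 = 10/3 → (0, -698/9)
  seg 6: up by d6 = -23/15 → (0, -3559/45)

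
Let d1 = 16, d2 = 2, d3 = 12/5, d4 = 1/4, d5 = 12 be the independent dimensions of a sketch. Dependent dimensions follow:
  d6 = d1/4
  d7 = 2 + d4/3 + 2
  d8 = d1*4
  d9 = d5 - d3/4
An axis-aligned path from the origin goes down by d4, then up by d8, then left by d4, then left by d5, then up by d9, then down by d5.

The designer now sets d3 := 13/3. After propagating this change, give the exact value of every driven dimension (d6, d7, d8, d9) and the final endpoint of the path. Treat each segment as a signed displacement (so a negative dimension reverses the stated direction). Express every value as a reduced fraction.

Apply edit: d3 := 13/3
  d6 = d1/4 = 4
  d7 = 2 + d4/3 + 2 = 49/12
  d8 = d1*4 = 64
  d9 = d5 - d3/4 = 131/12
Walk from origin (0, 0):
  seg 1: down by d4 = 1/4 → (0, -1/4)
  seg 2: up by d8 = 64 → (0, 255/4)
  seg 3: left by d4 = 1/4 → (-1/4, 255/4)
  seg 4: left by d5 = 12 → (-49/4, 255/4)
  seg 5: up by d9 = 131/12 → (-49/4, 224/3)
  seg 6: down by d5 = 12 → (-49/4, 188/3)

d6 = 4
d7 = 49/12
d8 = 64
d9 = 131/12
endpoint = (-49/4, 188/3)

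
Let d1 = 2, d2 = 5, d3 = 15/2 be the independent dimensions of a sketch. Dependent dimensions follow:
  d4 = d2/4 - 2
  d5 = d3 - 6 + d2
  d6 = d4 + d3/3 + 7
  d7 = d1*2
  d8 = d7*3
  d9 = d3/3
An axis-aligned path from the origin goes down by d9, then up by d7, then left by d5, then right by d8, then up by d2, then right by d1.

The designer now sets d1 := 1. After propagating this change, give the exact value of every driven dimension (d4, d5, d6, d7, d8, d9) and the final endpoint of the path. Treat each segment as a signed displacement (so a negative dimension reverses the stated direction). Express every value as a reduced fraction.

Apply edit: d1 := 1
  d4 = d2/4 - 2 = -3/4
  d5 = d3 - 6 + d2 = 13/2
  d6 = d4 + d3/3 + 7 = 35/4
  d7 = d1*2 = 2
  d8 = d7*3 = 6
  d9 = d3/3 = 5/2
Walk from origin (0, 0):
  seg 1: down by d9 = 5/2 → (0, -5/2)
  seg 2: up by d7 = 2 → (0, -1/2)
  seg 3: left by d5 = 13/2 → (-13/2, -1/2)
  seg 4: right by d8 = 6 → (-1/2, -1/2)
  seg 5: up by d2 = 5 → (-1/2, 9/2)
  seg 6: right by d1 = 1 → (1/2, 9/2)

d4 = -3/4
d5 = 13/2
d6 = 35/4
d7 = 2
d8 = 6
d9 = 5/2
endpoint = (1/2, 9/2)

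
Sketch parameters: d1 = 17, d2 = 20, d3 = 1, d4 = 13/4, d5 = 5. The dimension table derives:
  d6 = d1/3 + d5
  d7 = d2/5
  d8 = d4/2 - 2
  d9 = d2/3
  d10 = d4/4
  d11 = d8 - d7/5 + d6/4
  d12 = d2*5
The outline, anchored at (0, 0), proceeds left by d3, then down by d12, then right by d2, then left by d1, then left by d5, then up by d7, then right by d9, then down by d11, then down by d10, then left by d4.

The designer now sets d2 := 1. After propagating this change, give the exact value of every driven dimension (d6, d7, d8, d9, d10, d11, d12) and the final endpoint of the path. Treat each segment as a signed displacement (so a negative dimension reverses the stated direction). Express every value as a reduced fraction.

Apply edit: d2 := 1
  d6 = d1/3 + d5 = 32/3
  d7 = d2/5 = 1/5
  d8 = d4/2 - 2 = -3/8
  d9 = d2/3 = 1/3
  d10 = d4/4 = 13/16
  d11 = d8 - d7/5 + d6/4 = 1351/600
  d12 = d2*5 = 5
Walk from origin (0, 0):
  seg 1: left by d3 = 1 → (-1, 0)
  seg 2: down by d12 = 5 → (-1, -5)
  seg 3: right by d2 = 1 → (0, -5)
  seg 4: left by d1 = 17 → (-17, -5)
  seg 5: left by d5 = 5 → (-22, -5)
  seg 6: up by d7 = 1/5 → (-22, -24/5)
  seg 7: right by d9 = 1/3 → (-65/3, -24/5)
  seg 8: down by d11 = 1351/600 → (-65/3, -4231/600)
  seg 9: down by d10 = 13/16 → (-65/3, -9437/1200)
  seg 10: left by d4 = 13/4 → (-299/12, -9437/1200)

d6 = 32/3
d7 = 1/5
d8 = -3/8
d9 = 1/3
d10 = 13/16
d11 = 1351/600
d12 = 5
endpoint = (-299/12, -9437/1200)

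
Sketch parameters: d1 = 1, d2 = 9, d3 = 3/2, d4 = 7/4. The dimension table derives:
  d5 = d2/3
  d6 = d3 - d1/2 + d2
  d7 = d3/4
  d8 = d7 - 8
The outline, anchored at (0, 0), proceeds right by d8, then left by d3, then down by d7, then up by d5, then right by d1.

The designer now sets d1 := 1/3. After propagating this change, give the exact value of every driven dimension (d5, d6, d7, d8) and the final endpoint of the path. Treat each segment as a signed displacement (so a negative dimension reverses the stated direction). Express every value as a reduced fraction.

Apply edit: d1 := 1/3
  d5 = d2/3 = 3
  d6 = d3 - d1/2 + d2 = 31/3
  d7 = d3/4 = 3/8
  d8 = d7 - 8 = -61/8
Walk from origin (0, 0):
  seg 1: right by d8 = -61/8 → (-61/8, 0)
  seg 2: left by d3 = 3/2 → (-73/8, 0)
  seg 3: down by d7 = 3/8 → (-73/8, -3/8)
  seg 4: up by d5 = 3 → (-73/8, 21/8)
  seg 5: right by d1 = 1/3 → (-211/24, 21/8)

d5 = 3
d6 = 31/3
d7 = 3/8
d8 = -61/8
endpoint = (-211/24, 21/8)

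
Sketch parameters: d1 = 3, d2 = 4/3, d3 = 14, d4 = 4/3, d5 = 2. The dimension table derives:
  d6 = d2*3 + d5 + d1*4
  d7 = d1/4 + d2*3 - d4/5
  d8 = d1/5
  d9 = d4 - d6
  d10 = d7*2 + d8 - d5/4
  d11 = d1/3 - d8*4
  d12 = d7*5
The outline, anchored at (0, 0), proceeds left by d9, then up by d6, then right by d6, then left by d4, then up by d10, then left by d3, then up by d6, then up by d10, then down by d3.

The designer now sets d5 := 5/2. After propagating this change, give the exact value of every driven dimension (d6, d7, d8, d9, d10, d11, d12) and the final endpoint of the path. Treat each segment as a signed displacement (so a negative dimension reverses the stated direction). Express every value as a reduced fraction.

Apply edit: d5 := 5/2
  d6 = d2*3 + d5 + d1*4 = 37/2
  d7 = d1/4 + d2*3 - d4/5 = 269/60
  d8 = d1/5 = 3/5
  d9 = d4 - d6 = -103/6
  d10 = d7*2 + d8 - d5/4 = 1073/120
  d11 = d1/3 - d8*4 = -7/5
  d12 = d7*5 = 269/12
Walk from origin (0, 0):
  seg 1: left by d9 = -103/6 → (103/6, 0)
  seg 2: up by d6 = 37/2 → (103/6, 37/2)
  seg 3: right by d6 = 37/2 → (107/3, 37/2)
  seg 4: left by d4 = 4/3 → (103/3, 37/2)
  seg 5: up by d10 = 1073/120 → (103/3, 3293/120)
  seg 6: left by d3 = 14 → (61/3, 3293/120)
  seg 7: up by d6 = 37/2 → (61/3, 5513/120)
  seg 8: up by d10 = 1073/120 → (61/3, 3293/60)
  seg 9: down by d3 = 14 → (61/3, 2453/60)

d6 = 37/2
d7 = 269/60
d8 = 3/5
d9 = -103/6
d10 = 1073/120
d11 = -7/5
d12 = 269/12
endpoint = (61/3, 2453/60)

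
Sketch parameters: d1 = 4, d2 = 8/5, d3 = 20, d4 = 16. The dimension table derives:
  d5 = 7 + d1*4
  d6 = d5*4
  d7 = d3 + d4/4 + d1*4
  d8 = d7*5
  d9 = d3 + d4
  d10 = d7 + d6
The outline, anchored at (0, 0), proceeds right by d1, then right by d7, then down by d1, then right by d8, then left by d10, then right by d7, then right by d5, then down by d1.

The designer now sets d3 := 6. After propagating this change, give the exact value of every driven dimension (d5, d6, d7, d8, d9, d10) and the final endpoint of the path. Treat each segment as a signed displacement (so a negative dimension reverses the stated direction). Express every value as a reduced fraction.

Apply edit: d3 := 6
  d5 = 7 + d1*4 = 23
  d6 = d5*4 = 92
  d7 = d3 + d4/4 + d1*4 = 26
  d8 = d7*5 = 130
  d9 = d3 + d4 = 22
  d10 = d7 + d6 = 118
Walk from origin (0, 0):
  seg 1: right by d1 = 4 → (4, 0)
  seg 2: right by d7 = 26 → (30, 0)
  seg 3: down by d1 = 4 → (30, -4)
  seg 4: right by d8 = 130 → (160, -4)
  seg 5: left by d10 = 118 → (42, -4)
  seg 6: right by d7 = 26 → (68, -4)
  seg 7: right by d5 = 23 → (91, -4)
  seg 8: down by d1 = 4 → (91, -8)

d5 = 23
d6 = 92
d7 = 26
d8 = 130
d9 = 22
d10 = 118
endpoint = (91, -8)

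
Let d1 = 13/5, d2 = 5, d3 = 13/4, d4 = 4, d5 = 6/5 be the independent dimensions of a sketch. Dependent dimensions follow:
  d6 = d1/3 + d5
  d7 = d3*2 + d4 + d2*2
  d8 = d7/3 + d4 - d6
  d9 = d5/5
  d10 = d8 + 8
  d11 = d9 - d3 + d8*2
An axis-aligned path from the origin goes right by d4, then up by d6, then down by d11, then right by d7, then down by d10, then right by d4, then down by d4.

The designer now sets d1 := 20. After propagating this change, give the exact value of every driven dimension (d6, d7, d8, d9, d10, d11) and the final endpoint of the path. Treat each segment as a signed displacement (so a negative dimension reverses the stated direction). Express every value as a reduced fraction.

Apply edit: d1 := 20
  d6 = d1/3 + d5 = 118/15
  d7 = d3*2 + d4 + d2*2 = 41/2
  d8 = d7/3 + d4 - d6 = 89/30
  d9 = d5/5 = 6/25
  d10 = d8 + 8 = 329/30
  d11 = d9 - d3 + d8*2 = 877/300
Walk from origin (0, 0):
  seg 1: right by d4 = 4 → (4, 0)
  seg 2: up by d6 = 118/15 → (4, 118/15)
  seg 3: down by d11 = 877/300 → (4, 1483/300)
  seg 4: right by d7 = 41/2 → (49/2, 1483/300)
  seg 5: down by d10 = 329/30 → (49/2, -1807/300)
  seg 6: right by d4 = 4 → (57/2, -1807/300)
  seg 7: down by d4 = 4 → (57/2, -3007/300)

d6 = 118/15
d7 = 41/2
d8 = 89/30
d9 = 6/25
d10 = 329/30
d11 = 877/300
endpoint = (57/2, -3007/300)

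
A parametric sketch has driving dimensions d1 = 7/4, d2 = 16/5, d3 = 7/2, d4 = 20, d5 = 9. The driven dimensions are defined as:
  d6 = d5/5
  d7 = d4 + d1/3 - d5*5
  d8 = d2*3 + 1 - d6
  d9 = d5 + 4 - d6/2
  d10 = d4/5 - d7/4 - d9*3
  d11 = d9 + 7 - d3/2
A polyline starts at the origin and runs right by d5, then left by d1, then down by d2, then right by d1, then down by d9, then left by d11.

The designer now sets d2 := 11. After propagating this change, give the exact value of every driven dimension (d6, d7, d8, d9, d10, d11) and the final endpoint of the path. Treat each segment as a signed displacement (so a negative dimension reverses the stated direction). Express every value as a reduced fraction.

Apply edit: d2 := 11
  d6 = d5/5 = 9/5
  d7 = d4 + d1/3 - d5*5 = -293/12
  d8 = d2*3 + 1 - d6 = 161/5
  d9 = d5 + 4 - d6/2 = 121/10
  d10 = d4/5 - d7/4 - d9*3 = -6287/240
  d11 = d9 + 7 - d3/2 = 347/20
Walk from origin (0, 0):
  seg 1: right by d5 = 9 → (9, 0)
  seg 2: left by d1 = 7/4 → (29/4, 0)
  seg 3: down by d2 = 11 → (29/4, -11)
  seg 4: right by d1 = 7/4 → (9, -11)
  seg 5: down by d9 = 121/10 → (9, -231/10)
  seg 6: left by d11 = 347/20 → (-167/20, -231/10)

d6 = 9/5
d7 = -293/12
d8 = 161/5
d9 = 121/10
d10 = -6287/240
d11 = 347/20
endpoint = (-167/20, -231/10)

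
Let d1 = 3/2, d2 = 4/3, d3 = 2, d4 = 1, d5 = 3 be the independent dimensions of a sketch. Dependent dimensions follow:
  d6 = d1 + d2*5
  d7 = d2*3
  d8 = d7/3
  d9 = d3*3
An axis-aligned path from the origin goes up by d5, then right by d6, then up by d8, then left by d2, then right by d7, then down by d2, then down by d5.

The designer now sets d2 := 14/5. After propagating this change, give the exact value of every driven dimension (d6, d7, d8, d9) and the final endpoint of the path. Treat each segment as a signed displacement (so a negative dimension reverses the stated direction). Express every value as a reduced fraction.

d6 = 31/2
d7 = 42/5
d8 = 14/5
d9 = 6
endpoint = (211/10, 0)

Apply edit: d2 := 14/5
  d6 = d1 + d2*5 = 31/2
  d7 = d2*3 = 42/5
  d8 = d7/3 = 14/5
  d9 = d3*3 = 6
Walk from origin (0, 0):
  seg 1: up by d5 = 3 → (0, 3)
  seg 2: right by d6 = 31/2 → (31/2, 3)
  seg 3: up by d8 = 14/5 → (31/2, 29/5)
  seg 4: left by d2 = 14/5 → (127/10, 29/5)
  seg 5: right by d7 = 42/5 → (211/10, 29/5)
  seg 6: down by d2 = 14/5 → (211/10, 3)
  seg 7: down by d5 = 3 → (211/10, 0)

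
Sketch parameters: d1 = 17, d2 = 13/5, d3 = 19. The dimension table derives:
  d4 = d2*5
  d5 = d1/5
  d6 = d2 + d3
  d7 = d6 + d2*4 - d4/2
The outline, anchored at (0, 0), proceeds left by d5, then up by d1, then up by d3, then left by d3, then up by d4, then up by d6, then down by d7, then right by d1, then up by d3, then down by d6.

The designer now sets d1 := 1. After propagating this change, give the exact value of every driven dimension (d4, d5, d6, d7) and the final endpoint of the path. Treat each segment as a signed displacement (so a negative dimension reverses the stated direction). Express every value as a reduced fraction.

d4 = 13
d5 = 1/5
d6 = 108/5
d7 = 51/2
endpoint = (-91/5, 53/2)

Apply edit: d1 := 1
  d4 = d2*5 = 13
  d5 = d1/5 = 1/5
  d6 = d2 + d3 = 108/5
  d7 = d6 + d2*4 - d4/2 = 51/2
Walk from origin (0, 0):
  seg 1: left by d5 = 1/5 → (-1/5, 0)
  seg 2: up by d1 = 1 → (-1/5, 1)
  seg 3: up by d3 = 19 → (-1/5, 20)
  seg 4: left by d3 = 19 → (-96/5, 20)
  seg 5: up by d4 = 13 → (-96/5, 33)
  seg 6: up by d6 = 108/5 → (-96/5, 273/5)
  seg 7: down by d7 = 51/2 → (-96/5, 291/10)
  seg 8: right by d1 = 1 → (-91/5, 291/10)
  seg 9: up by d3 = 19 → (-91/5, 481/10)
  seg 10: down by d6 = 108/5 → (-91/5, 53/2)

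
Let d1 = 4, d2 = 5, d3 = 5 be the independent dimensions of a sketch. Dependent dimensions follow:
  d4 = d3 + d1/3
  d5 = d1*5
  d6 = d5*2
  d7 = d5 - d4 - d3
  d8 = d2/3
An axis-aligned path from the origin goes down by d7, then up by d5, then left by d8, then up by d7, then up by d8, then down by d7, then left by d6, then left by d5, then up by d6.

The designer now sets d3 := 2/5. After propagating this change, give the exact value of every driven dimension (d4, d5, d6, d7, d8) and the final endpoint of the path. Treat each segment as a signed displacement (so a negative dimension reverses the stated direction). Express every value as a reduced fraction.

d4 = 26/15
d5 = 20
d6 = 40
d7 = 268/15
d8 = 5/3
endpoint = (-185/3, 219/5)

Apply edit: d3 := 2/5
  d4 = d3 + d1/3 = 26/15
  d5 = d1*5 = 20
  d6 = d5*2 = 40
  d7 = d5 - d4 - d3 = 268/15
  d8 = d2/3 = 5/3
Walk from origin (0, 0):
  seg 1: down by d7 = 268/15 → (0, -268/15)
  seg 2: up by d5 = 20 → (0, 32/15)
  seg 3: left by d8 = 5/3 → (-5/3, 32/15)
  seg 4: up by d7 = 268/15 → (-5/3, 20)
  seg 5: up by d8 = 5/3 → (-5/3, 65/3)
  seg 6: down by d7 = 268/15 → (-5/3, 19/5)
  seg 7: left by d6 = 40 → (-125/3, 19/5)
  seg 8: left by d5 = 20 → (-185/3, 19/5)
  seg 9: up by d6 = 40 → (-185/3, 219/5)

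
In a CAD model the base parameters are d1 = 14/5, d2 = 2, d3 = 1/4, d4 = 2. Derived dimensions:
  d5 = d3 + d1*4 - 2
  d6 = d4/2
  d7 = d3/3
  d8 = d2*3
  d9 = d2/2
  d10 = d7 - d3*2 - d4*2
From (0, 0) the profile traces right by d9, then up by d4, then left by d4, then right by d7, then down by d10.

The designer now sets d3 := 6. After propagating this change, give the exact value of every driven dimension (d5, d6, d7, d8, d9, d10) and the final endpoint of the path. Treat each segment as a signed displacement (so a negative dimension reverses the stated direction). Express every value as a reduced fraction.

Apply edit: d3 := 6
  d5 = d3 + d1*4 - 2 = 76/5
  d6 = d4/2 = 1
  d7 = d3/3 = 2
  d8 = d2*3 = 6
  d9 = d2/2 = 1
  d10 = d7 - d3*2 - d4*2 = -14
Walk from origin (0, 0):
  seg 1: right by d9 = 1 → (1, 0)
  seg 2: up by d4 = 2 → (1, 2)
  seg 3: left by d4 = 2 → (-1, 2)
  seg 4: right by d7 = 2 → (1, 2)
  seg 5: down by d10 = -14 → (1, 16)

d5 = 76/5
d6 = 1
d7 = 2
d8 = 6
d9 = 1
d10 = -14
endpoint = (1, 16)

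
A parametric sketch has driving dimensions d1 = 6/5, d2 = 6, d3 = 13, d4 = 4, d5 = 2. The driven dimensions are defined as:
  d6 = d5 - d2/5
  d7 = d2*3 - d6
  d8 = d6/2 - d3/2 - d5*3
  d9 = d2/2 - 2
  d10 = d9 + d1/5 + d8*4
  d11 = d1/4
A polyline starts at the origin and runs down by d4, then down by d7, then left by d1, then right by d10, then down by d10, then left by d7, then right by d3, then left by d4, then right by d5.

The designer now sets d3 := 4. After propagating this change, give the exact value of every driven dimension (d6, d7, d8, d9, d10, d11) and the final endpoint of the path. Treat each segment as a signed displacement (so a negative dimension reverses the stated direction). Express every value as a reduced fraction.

d6 = 4/5
d7 = 86/5
d8 = -38/5
d9 = 1
d10 = -729/25
d11 = 3/10
endpoint = (-1139/25, 199/25)

Apply edit: d3 := 4
  d6 = d5 - d2/5 = 4/5
  d7 = d2*3 - d6 = 86/5
  d8 = d6/2 - d3/2 - d5*3 = -38/5
  d9 = d2/2 - 2 = 1
  d10 = d9 + d1/5 + d8*4 = -729/25
  d11 = d1/4 = 3/10
Walk from origin (0, 0):
  seg 1: down by d4 = 4 → (0, -4)
  seg 2: down by d7 = 86/5 → (0, -106/5)
  seg 3: left by d1 = 6/5 → (-6/5, -106/5)
  seg 4: right by d10 = -729/25 → (-759/25, -106/5)
  seg 5: down by d10 = -729/25 → (-759/25, 199/25)
  seg 6: left by d7 = 86/5 → (-1189/25, 199/25)
  seg 7: right by d3 = 4 → (-1089/25, 199/25)
  seg 8: left by d4 = 4 → (-1189/25, 199/25)
  seg 9: right by d5 = 2 → (-1139/25, 199/25)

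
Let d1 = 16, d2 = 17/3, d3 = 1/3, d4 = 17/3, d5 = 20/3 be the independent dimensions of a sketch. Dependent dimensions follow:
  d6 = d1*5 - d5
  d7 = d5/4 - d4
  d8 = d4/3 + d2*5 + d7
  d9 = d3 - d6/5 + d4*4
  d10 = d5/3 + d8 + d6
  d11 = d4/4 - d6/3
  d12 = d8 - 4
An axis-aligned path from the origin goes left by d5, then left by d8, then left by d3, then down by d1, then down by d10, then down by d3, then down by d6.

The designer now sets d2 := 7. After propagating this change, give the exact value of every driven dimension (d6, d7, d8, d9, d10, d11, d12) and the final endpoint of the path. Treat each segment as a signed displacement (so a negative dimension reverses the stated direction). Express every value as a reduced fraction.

d6 = 220/3
d7 = -4
d8 = 296/9
d9 = 25/3
d10 = 976/9
d11 = -829/36
d12 = 260/9
endpoint = (-359/9, -1783/9)

Apply edit: d2 := 7
  d6 = d1*5 - d5 = 220/3
  d7 = d5/4 - d4 = -4
  d8 = d4/3 + d2*5 + d7 = 296/9
  d9 = d3 - d6/5 + d4*4 = 25/3
  d10 = d5/3 + d8 + d6 = 976/9
  d11 = d4/4 - d6/3 = -829/36
  d12 = d8 - 4 = 260/9
Walk from origin (0, 0):
  seg 1: left by d5 = 20/3 → (-20/3, 0)
  seg 2: left by d8 = 296/9 → (-356/9, 0)
  seg 3: left by d3 = 1/3 → (-359/9, 0)
  seg 4: down by d1 = 16 → (-359/9, -16)
  seg 5: down by d10 = 976/9 → (-359/9, -1120/9)
  seg 6: down by d3 = 1/3 → (-359/9, -1123/9)
  seg 7: down by d6 = 220/3 → (-359/9, -1783/9)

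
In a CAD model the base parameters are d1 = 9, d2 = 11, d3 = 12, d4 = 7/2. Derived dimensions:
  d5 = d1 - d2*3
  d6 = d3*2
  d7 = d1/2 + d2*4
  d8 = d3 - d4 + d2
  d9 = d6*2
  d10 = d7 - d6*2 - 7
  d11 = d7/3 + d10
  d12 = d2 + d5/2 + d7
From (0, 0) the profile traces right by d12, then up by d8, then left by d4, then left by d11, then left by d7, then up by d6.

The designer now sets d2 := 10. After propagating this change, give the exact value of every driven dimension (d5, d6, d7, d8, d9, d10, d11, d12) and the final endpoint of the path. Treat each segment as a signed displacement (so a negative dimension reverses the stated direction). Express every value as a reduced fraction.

Apply edit: d2 := 10
  d5 = d1 - d2*3 = -21
  d6 = d3*2 = 24
  d7 = d1/2 + d2*4 = 89/2
  d8 = d3 - d4 + d2 = 37/2
  d9 = d6*2 = 48
  d10 = d7 - d6*2 - 7 = -21/2
  d11 = d7/3 + d10 = 13/3
  d12 = d2 + d5/2 + d7 = 44
Walk from origin (0, 0):
  seg 1: right by d12 = 44 → (44, 0)
  seg 2: up by d8 = 37/2 → (44, 37/2)
  seg 3: left by d4 = 7/2 → (81/2, 37/2)
  seg 4: left by d11 = 13/3 → (217/6, 37/2)
  seg 5: left by d7 = 89/2 → (-25/3, 37/2)
  seg 6: up by d6 = 24 → (-25/3, 85/2)

d5 = -21
d6 = 24
d7 = 89/2
d8 = 37/2
d9 = 48
d10 = -21/2
d11 = 13/3
d12 = 44
endpoint = (-25/3, 85/2)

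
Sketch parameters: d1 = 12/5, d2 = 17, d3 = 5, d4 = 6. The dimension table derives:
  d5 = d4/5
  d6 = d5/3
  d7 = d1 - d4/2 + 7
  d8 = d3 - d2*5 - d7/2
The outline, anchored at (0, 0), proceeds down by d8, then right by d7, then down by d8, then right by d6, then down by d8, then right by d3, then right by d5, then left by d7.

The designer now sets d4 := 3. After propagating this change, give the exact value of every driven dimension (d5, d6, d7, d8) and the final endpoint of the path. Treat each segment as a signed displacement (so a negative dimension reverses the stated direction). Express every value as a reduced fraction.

Apply edit: d4 := 3
  d5 = d4/5 = 3/5
  d6 = d5/3 = 1/5
  d7 = d1 - d4/2 + 7 = 79/10
  d8 = d3 - d2*5 - d7/2 = -1679/20
Walk from origin (0, 0):
  seg 1: down by d8 = -1679/20 → (0, 1679/20)
  seg 2: right by d7 = 79/10 → (79/10, 1679/20)
  seg 3: down by d8 = -1679/20 → (79/10, 1679/10)
  seg 4: right by d6 = 1/5 → (81/10, 1679/10)
  seg 5: down by d8 = -1679/20 → (81/10, 5037/20)
  seg 6: right by d3 = 5 → (131/10, 5037/20)
  seg 7: right by d5 = 3/5 → (137/10, 5037/20)
  seg 8: left by d7 = 79/10 → (29/5, 5037/20)

d5 = 3/5
d6 = 1/5
d7 = 79/10
d8 = -1679/20
endpoint = (29/5, 5037/20)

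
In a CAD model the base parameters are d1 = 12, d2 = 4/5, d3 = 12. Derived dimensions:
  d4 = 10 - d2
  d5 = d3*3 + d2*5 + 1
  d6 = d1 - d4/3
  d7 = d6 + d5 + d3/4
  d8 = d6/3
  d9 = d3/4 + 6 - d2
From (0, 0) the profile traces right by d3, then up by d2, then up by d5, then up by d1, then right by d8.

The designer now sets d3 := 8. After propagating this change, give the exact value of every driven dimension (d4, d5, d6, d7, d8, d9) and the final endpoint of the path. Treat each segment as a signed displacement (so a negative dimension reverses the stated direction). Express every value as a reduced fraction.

d4 = 46/5
d5 = 29
d6 = 134/15
d7 = 599/15
d8 = 134/45
d9 = 36/5
endpoint = (494/45, 209/5)

Apply edit: d3 := 8
  d4 = 10 - d2 = 46/5
  d5 = d3*3 + d2*5 + 1 = 29
  d6 = d1 - d4/3 = 134/15
  d7 = d6 + d5 + d3/4 = 599/15
  d8 = d6/3 = 134/45
  d9 = d3/4 + 6 - d2 = 36/5
Walk from origin (0, 0):
  seg 1: right by d3 = 8 → (8, 0)
  seg 2: up by d2 = 4/5 → (8, 4/5)
  seg 3: up by d5 = 29 → (8, 149/5)
  seg 4: up by d1 = 12 → (8, 209/5)
  seg 5: right by d8 = 134/45 → (494/45, 209/5)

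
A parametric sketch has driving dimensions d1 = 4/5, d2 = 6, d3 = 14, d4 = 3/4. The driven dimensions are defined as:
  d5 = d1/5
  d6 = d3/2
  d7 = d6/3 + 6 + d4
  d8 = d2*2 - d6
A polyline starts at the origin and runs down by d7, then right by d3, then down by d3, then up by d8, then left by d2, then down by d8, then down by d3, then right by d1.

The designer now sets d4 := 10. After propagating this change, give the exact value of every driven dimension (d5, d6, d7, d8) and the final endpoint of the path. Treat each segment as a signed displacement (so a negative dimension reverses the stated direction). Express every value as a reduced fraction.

Apply edit: d4 := 10
  d5 = d1/5 = 4/25
  d6 = d3/2 = 7
  d7 = d6/3 + 6 + d4 = 55/3
  d8 = d2*2 - d6 = 5
Walk from origin (0, 0):
  seg 1: down by d7 = 55/3 → (0, -55/3)
  seg 2: right by d3 = 14 → (14, -55/3)
  seg 3: down by d3 = 14 → (14, -97/3)
  seg 4: up by d8 = 5 → (14, -82/3)
  seg 5: left by d2 = 6 → (8, -82/3)
  seg 6: down by d8 = 5 → (8, -97/3)
  seg 7: down by d3 = 14 → (8, -139/3)
  seg 8: right by d1 = 4/5 → (44/5, -139/3)

d5 = 4/25
d6 = 7
d7 = 55/3
d8 = 5
endpoint = (44/5, -139/3)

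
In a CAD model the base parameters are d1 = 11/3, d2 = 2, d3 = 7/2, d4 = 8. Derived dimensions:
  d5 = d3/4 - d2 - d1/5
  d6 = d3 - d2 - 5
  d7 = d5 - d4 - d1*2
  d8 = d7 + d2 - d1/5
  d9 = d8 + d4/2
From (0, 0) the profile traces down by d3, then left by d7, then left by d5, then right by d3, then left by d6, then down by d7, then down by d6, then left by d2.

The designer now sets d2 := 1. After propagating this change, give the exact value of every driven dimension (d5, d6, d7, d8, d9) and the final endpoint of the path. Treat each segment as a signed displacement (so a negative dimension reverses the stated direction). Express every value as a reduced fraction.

Apply edit: d2 := 1
  d5 = d3/4 - d2 - d1/5 = -103/120
  d6 = d3 - d2 - 5 = -5/2
  d7 = d5 - d4 - d1*2 = -1943/120
  d8 = d7 + d2 - d1/5 = -637/40
  d9 = d8 + d4/2 = -477/40
Walk from origin (0, 0):
  seg 1: down by d3 = 7/2 → (0, -7/2)
  seg 2: left by d7 = -1943/120 → (1943/120, -7/2)
  seg 3: left by d5 = -103/120 → (341/20, -7/2)
  seg 4: right by d3 = 7/2 → (411/20, -7/2)
  seg 5: left by d6 = -5/2 → (461/20, -7/2)
  seg 6: down by d7 = -1943/120 → (461/20, 1523/120)
  seg 7: down by d6 = -5/2 → (461/20, 1823/120)
  seg 8: left by d2 = 1 → (441/20, 1823/120)

d5 = -103/120
d6 = -5/2
d7 = -1943/120
d8 = -637/40
d9 = -477/40
endpoint = (441/20, 1823/120)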